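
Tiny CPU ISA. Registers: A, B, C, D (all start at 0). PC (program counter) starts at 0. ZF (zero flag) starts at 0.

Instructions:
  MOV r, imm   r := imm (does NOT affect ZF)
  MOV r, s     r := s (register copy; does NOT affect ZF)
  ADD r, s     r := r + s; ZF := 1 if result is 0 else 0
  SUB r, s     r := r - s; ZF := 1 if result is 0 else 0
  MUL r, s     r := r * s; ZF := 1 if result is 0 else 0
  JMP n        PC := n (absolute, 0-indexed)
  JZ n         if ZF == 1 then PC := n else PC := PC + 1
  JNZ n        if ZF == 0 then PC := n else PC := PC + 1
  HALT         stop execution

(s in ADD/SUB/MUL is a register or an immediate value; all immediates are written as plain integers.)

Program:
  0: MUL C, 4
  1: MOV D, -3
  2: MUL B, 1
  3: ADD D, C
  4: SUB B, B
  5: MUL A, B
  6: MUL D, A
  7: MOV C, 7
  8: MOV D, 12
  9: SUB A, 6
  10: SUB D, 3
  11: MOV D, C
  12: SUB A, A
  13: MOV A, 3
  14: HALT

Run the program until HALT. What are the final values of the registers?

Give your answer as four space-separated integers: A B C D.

Step 1: PC=0 exec 'MUL C, 4'. After: A=0 B=0 C=0 D=0 ZF=1 PC=1
Step 2: PC=1 exec 'MOV D, -3'. After: A=0 B=0 C=0 D=-3 ZF=1 PC=2
Step 3: PC=2 exec 'MUL B, 1'. After: A=0 B=0 C=0 D=-3 ZF=1 PC=3
Step 4: PC=3 exec 'ADD D, C'. After: A=0 B=0 C=0 D=-3 ZF=0 PC=4
Step 5: PC=4 exec 'SUB B, B'. After: A=0 B=0 C=0 D=-3 ZF=1 PC=5
Step 6: PC=5 exec 'MUL A, B'. After: A=0 B=0 C=0 D=-3 ZF=1 PC=6
Step 7: PC=6 exec 'MUL D, A'. After: A=0 B=0 C=0 D=0 ZF=1 PC=7
Step 8: PC=7 exec 'MOV C, 7'. After: A=0 B=0 C=7 D=0 ZF=1 PC=8
Step 9: PC=8 exec 'MOV D, 12'. After: A=0 B=0 C=7 D=12 ZF=1 PC=9
Step 10: PC=9 exec 'SUB A, 6'. After: A=-6 B=0 C=7 D=12 ZF=0 PC=10
Step 11: PC=10 exec 'SUB D, 3'. After: A=-6 B=0 C=7 D=9 ZF=0 PC=11
Step 12: PC=11 exec 'MOV D, C'. After: A=-6 B=0 C=7 D=7 ZF=0 PC=12
Step 13: PC=12 exec 'SUB A, A'. After: A=0 B=0 C=7 D=7 ZF=1 PC=13
Step 14: PC=13 exec 'MOV A, 3'. After: A=3 B=0 C=7 D=7 ZF=1 PC=14
Step 15: PC=14 exec 'HALT'. After: A=3 B=0 C=7 D=7 ZF=1 PC=14 HALTED

Answer: 3 0 7 7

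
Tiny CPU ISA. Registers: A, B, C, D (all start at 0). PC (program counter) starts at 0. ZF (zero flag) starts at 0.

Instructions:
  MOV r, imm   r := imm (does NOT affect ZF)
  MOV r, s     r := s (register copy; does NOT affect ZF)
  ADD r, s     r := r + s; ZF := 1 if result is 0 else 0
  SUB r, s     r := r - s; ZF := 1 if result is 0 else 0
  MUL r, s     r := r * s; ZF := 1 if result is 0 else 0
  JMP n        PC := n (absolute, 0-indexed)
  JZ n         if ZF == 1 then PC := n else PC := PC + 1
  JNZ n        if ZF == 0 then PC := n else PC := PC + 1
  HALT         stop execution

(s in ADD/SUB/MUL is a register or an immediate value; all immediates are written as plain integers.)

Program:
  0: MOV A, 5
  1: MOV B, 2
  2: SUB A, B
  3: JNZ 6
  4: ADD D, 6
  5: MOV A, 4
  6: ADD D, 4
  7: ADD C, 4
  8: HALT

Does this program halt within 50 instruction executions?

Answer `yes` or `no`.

Answer: yes

Derivation:
Step 1: PC=0 exec 'MOV A, 5'. After: A=5 B=0 C=0 D=0 ZF=0 PC=1
Step 2: PC=1 exec 'MOV B, 2'. After: A=5 B=2 C=0 D=0 ZF=0 PC=2
Step 3: PC=2 exec 'SUB A, B'. After: A=3 B=2 C=0 D=0 ZF=0 PC=3
Step 4: PC=3 exec 'JNZ 6'. After: A=3 B=2 C=0 D=0 ZF=0 PC=6
Step 5: PC=6 exec 'ADD D, 4'. After: A=3 B=2 C=0 D=4 ZF=0 PC=7
Step 6: PC=7 exec 'ADD C, 4'. After: A=3 B=2 C=4 D=4 ZF=0 PC=8
Step 7: PC=8 exec 'HALT'. After: A=3 B=2 C=4 D=4 ZF=0 PC=8 HALTED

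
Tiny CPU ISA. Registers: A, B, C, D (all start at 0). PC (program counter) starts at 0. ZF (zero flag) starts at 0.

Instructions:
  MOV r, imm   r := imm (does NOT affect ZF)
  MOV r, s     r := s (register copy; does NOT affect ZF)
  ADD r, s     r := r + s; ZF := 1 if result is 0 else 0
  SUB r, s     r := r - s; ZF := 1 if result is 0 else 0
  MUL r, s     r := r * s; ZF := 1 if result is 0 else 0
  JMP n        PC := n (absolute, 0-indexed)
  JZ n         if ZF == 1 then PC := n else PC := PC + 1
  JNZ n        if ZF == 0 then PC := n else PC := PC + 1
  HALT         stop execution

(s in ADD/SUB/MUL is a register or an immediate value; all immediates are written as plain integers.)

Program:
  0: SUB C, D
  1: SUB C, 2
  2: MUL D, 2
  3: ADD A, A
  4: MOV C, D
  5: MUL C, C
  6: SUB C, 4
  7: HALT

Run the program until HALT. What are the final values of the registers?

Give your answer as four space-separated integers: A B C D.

Step 1: PC=0 exec 'SUB C, D'. After: A=0 B=0 C=0 D=0 ZF=1 PC=1
Step 2: PC=1 exec 'SUB C, 2'. After: A=0 B=0 C=-2 D=0 ZF=0 PC=2
Step 3: PC=2 exec 'MUL D, 2'. After: A=0 B=0 C=-2 D=0 ZF=1 PC=3
Step 4: PC=3 exec 'ADD A, A'. After: A=0 B=0 C=-2 D=0 ZF=1 PC=4
Step 5: PC=4 exec 'MOV C, D'. After: A=0 B=0 C=0 D=0 ZF=1 PC=5
Step 6: PC=5 exec 'MUL C, C'. After: A=0 B=0 C=0 D=0 ZF=1 PC=6
Step 7: PC=6 exec 'SUB C, 4'. After: A=0 B=0 C=-4 D=0 ZF=0 PC=7
Step 8: PC=7 exec 'HALT'. After: A=0 B=0 C=-4 D=0 ZF=0 PC=7 HALTED

Answer: 0 0 -4 0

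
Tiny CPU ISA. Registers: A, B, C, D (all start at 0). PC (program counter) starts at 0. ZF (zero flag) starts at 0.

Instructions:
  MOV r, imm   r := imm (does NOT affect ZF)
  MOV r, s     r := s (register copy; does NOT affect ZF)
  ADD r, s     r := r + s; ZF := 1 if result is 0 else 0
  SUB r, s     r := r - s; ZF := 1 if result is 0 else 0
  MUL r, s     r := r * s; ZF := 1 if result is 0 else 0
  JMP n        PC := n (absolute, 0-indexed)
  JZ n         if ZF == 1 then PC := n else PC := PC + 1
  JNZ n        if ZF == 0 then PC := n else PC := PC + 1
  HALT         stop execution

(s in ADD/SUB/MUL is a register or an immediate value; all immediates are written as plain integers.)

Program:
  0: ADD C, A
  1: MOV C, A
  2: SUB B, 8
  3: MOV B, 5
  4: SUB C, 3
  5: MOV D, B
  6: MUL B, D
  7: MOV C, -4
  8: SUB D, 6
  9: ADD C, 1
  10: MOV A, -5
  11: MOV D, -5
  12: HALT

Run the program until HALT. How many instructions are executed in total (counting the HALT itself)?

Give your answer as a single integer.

Step 1: PC=0 exec 'ADD C, A'. After: A=0 B=0 C=0 D=0 ZF=1 PC=1
Step 2: PC=1 exec 'MOV C, A'. After: A=0 B=0 C=0 D=0 ZF=1 PC=2
Step 3: PC=2 exec 'SUB B, 8'. After: A=0 B=-8 C=0 D=0 ZF=0 PC=3
Step 4: PC=3 exec 'MOV B, 5'. After: A=0 B=5 C=0 D=0 ZF=0 PC=4
Step 5: PC=4 exec 'SUB C, 3'. After: A=0 B=5 C=-3 D=0 ZF=0 PC=5
Step 6: PC=5 exec 'MOV D, B'. After: A=0 B=5 C=-3 D=5 ZF=0 PC=6
Step 7: PC=6 exec 'MUL B, D'. After: A=0 B=25 C=-3 D=5 ZF=0 PC=7
Step 8: PC=7 exec 'MOV C, -4'. After: A=0 B=25 C=-4 D=5 ZF=0 PC=8
Step 9: PC=8 exec 'SUB D, 6'. After: A=0 B=25 C=-4 D=-1 ZF=0 PC=9
Step 10: PC=9 exec 'ADD C, 1'. After: A=0 B=25 C=-3 D=-1 ZF=0 PC=10
Step 11: PC=10 exec 'MOV A, -5'. After: A=-5 B=25 C=-3 D=-1 ZF=0 PC=11
Step 12: PC=11 exec 'MOV D, -5'. After: A=-5 B=25 C=-3 D=-5 ZF=0 PC=12
Step 13: PC=12 exec 'HALT'. After: A=-5 B=25 C=-3 D=-5 ZF=0 PC=12 HALTED
Total instructions executed: 13

Answer: 13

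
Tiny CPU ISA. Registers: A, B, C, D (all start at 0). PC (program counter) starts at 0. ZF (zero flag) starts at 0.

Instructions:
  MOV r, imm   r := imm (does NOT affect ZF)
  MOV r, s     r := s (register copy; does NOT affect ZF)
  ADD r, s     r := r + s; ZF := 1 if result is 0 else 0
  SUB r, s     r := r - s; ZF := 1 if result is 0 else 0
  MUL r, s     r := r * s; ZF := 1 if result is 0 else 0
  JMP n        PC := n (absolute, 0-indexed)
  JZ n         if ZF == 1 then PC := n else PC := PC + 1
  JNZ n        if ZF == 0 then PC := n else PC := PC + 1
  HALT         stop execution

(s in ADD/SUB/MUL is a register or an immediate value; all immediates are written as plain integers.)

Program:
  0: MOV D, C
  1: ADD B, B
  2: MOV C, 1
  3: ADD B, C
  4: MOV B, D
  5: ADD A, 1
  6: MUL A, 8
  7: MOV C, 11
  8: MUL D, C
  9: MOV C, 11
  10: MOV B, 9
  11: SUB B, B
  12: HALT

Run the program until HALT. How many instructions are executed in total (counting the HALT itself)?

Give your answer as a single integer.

Answer: 13

Derivation:
Step 1: PC=0 exec 'MOV D, C'. After: A=0 B=0 C=0 D=0 ZF=0 PC=1
Step 2: PC=1 exec 'ADD B, B'. After: A=0 B=0 C=0 D=0 ZF=1 PC=2
Step 3: PC=2 exec 'MOV C, 1'. After: A=0 B=0 C=1 D=0 ZF=1 PC=3
Step 4: PC=3 exec 'ADD B, C'. After: A=0 B=1 C=1 D=0 ZF=0 PC=4
Step 5: PC=4 exec 'MOV B, D'. After: A=0 B=0 C=1 D=0 ZF=0 PC=5
Step 6: PC=5 exec 'ADD A, 1'. After: A=1 B=0 C=1 D=0 ZF=0 PC=6
Step 7: PC=6 exec 'MUL A, 8'. After: A=8 B=0 C=1 D=0 ZF=0 PC=7
Step 8: PC=7 exec 'MOV C, 11'. After: A=8 B=0 C=11 D=0 ZF=0 PC=8
Step 9: PC=8 exec 'MUL D, C'. After: A=8 B=0 C=11 D=0 ZF=1 PC=9
Step 10: PC=9 exec 'MOV C, 11'. After: A=8 B=0 C=11 D=0 ZF=1 PC=10
Step 11: PC=10 exec 'MOV B, 9'. After: A=8 B=9 C=11 D=0 ZF=1 PC=11
Step 12: PC=11 exec 'SUB B, B'. After: A=8 B=0 C=11 D=0 ZF=1 PC=12
Step 13: PC=12 exec 'HALT'. After: A=8 B=0 C=11 D=0 ZF=1 PC=12 HALTED
Total instructions executed: 13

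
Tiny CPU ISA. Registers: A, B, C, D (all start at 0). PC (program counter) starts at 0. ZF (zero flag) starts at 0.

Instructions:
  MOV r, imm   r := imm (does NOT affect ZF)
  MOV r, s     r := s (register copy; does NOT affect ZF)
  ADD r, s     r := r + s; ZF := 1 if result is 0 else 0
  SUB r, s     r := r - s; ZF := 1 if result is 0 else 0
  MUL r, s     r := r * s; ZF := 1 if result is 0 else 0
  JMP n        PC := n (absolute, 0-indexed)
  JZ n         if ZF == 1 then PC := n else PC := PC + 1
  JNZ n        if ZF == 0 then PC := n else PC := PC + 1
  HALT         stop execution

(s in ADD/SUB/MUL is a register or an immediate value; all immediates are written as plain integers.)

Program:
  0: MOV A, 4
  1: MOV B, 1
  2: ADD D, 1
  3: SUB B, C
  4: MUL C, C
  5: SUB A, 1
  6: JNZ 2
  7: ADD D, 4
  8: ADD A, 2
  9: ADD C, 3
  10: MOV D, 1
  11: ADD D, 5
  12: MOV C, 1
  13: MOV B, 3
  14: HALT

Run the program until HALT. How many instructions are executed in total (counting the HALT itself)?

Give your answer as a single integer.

Step 1: PC=0 exec 'MOV A, 4'. After: A=4 B=0 C=0 D=0 ZF=0 PC=1
Step 2: PC=1 exec 'MOV B, 1'. After: A=4 B=1 C=0 D=0 ZF=0 PC=2
Step 3: PC=2 exec 'ADD D, 1'. After: A=4 B=1 C=0 D=1 ZF=0 PC=3
Step 4: PC=3 exec 'SUB B, C'. After: A=4 B=1 C=0 D=1 ZF=0 PC=4
Step 5: PC=4 exec 'MUL C, C'. After: A=4 B=1 C=0 D=1 ZF=1 PC=5
Step 6: PC=5 exec 'SUB A, 1'. After: A=3 B=1 C=0 D=1 ZF=0 PC=6
Step 7: PC=6 exec 'JNZ 2'. After: A=3 B=1 C=0 D=1 ZF=0 PC=2
Step 8: PC=2 exec 'ADD D, 1'. After: A=3 B=1 C=0 D=2 ZF=0 PC=3
Step 9: PC=3 exec 'SUB B, C'. After: A=3 B=1 C=0 D=2 ZF=0 PC=4
Step 10: PC=4 exec 'MUL C, C'. After: A=3 B=1 C=0 D=2 ZF=1 PC=5
Step 11: PC=5 exec 'SUB A, 1'. After: A=2 B=1 C=0 D=2 ZF=0 PC=6
Step 12: PC=6 exec 'JNZ 2'. After: A=2 B=1 C=0 D=2 ZF=0 PC=2
Step 13: PC=2 exec 'ADD D, 1'. After: A=2 B=1 C=0 D=3 ZF=0 PC=3
Step 14: PC=3 exec 'SUB B, C'. After: A=2 B=1 C=0 D=3 ZF=0 PC=4
Step 15: PC=4 exec 'MUL C, C'. After: A=2 B=1 C=0 D=3 ZF=1 PC=5
Step 16: PC=5 exec 'SUB A, 1'. After: A=1 B=1 C=0 D=3 ZF=0 PC=6
Step 17: PC=6 exec 'JNZ 2'. After: A=1 B=1 C=0 D=3 ZF=0 PC=2
Step 18: PC=2 exec 'ADD D, 1'. After: A=1 B=1 C=0 D=4 ZF=0 PC=3
Step 19: PC=3 exec 'SUB B, C'. After: A=1 B=1 C=0 D=4 ZF=0 PC=4
Step 20: PC=4 exec 'MUL C, C'. After: A=1 B=1 C=0 D=4 ZF=1 PC=5
Step 21: PC=5 exec 'SUB A, 1'. After: A=0 B=1 C=0 D=4 ZF=1 PC=6
Step 22: PC=6 exec 'JNZ 2'. After: A=0 B=1 C=0 D=4 ZF=1 PC=7
Step 23: PC=7 exec 'ADD D, 4'. After: A=0 B=1 C=0 D=8 ZF=0 PC=8
Step 24: PC=8 exec 'ADD A, 2'. After: A=2 B=1 C=0 D=8 ZF=0 PC=9
Step 25: PC=9 exec 'ADD C, 3'. After: A=2 B=1 C=3 D=8 ZF=0 PC=10
Step 26: PC=10 exec 'MOV D, 1'. After: A=2 B=1 C=3 D=1 ZF=0 PC=11
Step 27: PC=11 exec 'ADD D, 5'. After: A=2 B=1 C=3 D=6 ZF=0 PC=12
Step 28: PC=12 exec 'MOV C, 1'. After: A=2 B=1 C=1 D=6 ZF=0 PC=13
Step 29: PC=13 exec 'MOV B, 3'. After: A=2 B=3 C=1 D=6 ZF=0 PC=14
Step 30: PC=14 exec 'HALT'. After: A=2 B=3 C=1 D=6 ZF=0 PC=14 HALTED
Total instructions executed: 30

Answer: 30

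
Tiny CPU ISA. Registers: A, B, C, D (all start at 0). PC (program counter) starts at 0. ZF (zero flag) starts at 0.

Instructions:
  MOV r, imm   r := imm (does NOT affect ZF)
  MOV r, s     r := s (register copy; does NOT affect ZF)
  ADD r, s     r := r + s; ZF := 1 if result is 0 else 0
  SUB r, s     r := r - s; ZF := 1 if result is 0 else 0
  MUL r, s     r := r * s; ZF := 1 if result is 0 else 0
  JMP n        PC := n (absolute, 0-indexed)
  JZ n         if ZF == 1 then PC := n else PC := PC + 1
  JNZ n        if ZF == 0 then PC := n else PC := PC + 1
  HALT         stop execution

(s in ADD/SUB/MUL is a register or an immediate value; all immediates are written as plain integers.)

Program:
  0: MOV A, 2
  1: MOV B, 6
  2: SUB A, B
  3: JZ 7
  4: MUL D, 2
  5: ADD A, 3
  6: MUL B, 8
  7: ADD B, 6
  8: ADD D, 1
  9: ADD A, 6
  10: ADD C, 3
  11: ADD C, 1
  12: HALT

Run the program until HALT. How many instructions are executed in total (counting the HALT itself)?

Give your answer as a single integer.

Answer: 13

Derivation:
Step 1: PC=0 exec 'MOV A, 2'. After: A=2 B=0 C=0 D=0 ZF=0 PC=1
Step 2: PC=1 exec 'MOV B, 6'. After: A=2 B=6 C=0 D=0 ZF=0 PC=2
Step 3: PC=2 exec 'SUB A, B'. After: A=-4 B=6 C=0 D=0 ZF=0 PC=3
Step 4: PC=3 exec 'JZ 7'. After: A=-4 B=6 C=0 D=0 ZF=0 PC=4
Step 5: PC=4 exec 'MUL D, 2'. After: A=-4 B=6 C=0 D=0 ZF=1 PC=5
Step 6: PC=5 exec 'ADD A, 3'. After: A=-1 B=6 C=0 D=0 ZF=0 PC=6
Step 7: PC=6 exec 'MUL B, 8'. After: A=-1 B=48 C=0 D=0 ZF=0 PC=7
Step 8: PC=7 exec 'ADD B, 6'. After: A=-1 B=54 C=0 D=0 ZF=0 PC=8
Step 9: PC=8 exec 'ADD D, 1'. After: A=-1 B=54 C=0 D=1 ZF=0 PC=9
Step 10: PC=9 exec 'ADD A, 6'. After: A=5 B=54 C=0 D=1 ZF=0 PC=10
Step 11: PC=10 exec 'ADD C, 3'. After: A=5 B=54 C=3 D=1 ZF=0 PC=11
Step 12: PC=11 exec 'ADD C, 1'. After: A=5 B=54 C=4 D=1 ZF=0 PC=12
Step 13: PC=12 exec 'HALT'. After: A=5 B=54 C=4 D=1 ZF=0 PC=12 HALTED
Total instructions executed: 13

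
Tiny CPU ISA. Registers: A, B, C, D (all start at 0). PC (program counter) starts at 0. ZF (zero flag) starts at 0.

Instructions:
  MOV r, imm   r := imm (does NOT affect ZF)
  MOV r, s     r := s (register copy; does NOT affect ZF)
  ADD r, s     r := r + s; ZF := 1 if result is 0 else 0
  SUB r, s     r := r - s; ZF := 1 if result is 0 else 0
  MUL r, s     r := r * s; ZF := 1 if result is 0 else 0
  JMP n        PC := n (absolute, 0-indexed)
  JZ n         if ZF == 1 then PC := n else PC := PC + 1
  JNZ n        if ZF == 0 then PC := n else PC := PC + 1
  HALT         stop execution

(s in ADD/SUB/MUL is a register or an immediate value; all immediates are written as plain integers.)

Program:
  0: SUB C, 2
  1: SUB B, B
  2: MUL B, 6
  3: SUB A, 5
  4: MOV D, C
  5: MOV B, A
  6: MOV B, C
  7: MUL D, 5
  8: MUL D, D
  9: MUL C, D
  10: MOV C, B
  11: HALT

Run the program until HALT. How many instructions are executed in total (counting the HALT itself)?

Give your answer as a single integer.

Step 1: PC=0 exec 'SUB C, 2'. After: A=0 B=0 C=-2 D=0 ZF=0 PC=1
Step 2: PC=1 exec 'SUB B, B'. After: A=0 B=0 C=-2 D=0 ZF=1 PC=2
Step 3: PC=2 exec 'MUL B, 6'. After: A=0 B=0 C=-2 D=0 ZF=1 PC=3
Step 4: PC=3 exec 'SUB A, 5'. After: A=-5 B=0 C=-2 D=0 ZF=0 PC=4
Step 5: PC=4 exec 'MOV D, C'. After: A=-5 B=0 C=-2 D=-2 ZF=0 PC=5
Step 6: PC=5 exec 'MOV B, A'. After: A=-5 B=-5 C=-2 D=-2 ZF=0 PC=6
Step 7: PC=6 exec 'MOV B, C'. After: A=-5 B=-2 C=-2 D=-2 ZF=0 PC=7
Step 8: PC=7 exec 'MUL D, 5'. After: A=-5 B=-2 C=-2 D=-10 ZF=0 PC=8
Step 9: PC=8 exec 'MUL D, D'. After: A=-5 B=-2 C=-2 D=100 ZF=0 PC=9
Step 10: PC=9 exec 'MUL C, D'. After: A=-5 B=-2 C=-200 D=100 ZF=0 PC=10
Step 11: PC=10 exec 'MOV C, B'. After: A=-5 B=-2 C=-2 D=100 ZF=0 PC=11
Step 12: PC=11 exec 'HALT'. After: A=-5 B=-2 C=-2 D=100 ZF=0 PC=11 HALTED
Total instructions executed: 12

Answer: 12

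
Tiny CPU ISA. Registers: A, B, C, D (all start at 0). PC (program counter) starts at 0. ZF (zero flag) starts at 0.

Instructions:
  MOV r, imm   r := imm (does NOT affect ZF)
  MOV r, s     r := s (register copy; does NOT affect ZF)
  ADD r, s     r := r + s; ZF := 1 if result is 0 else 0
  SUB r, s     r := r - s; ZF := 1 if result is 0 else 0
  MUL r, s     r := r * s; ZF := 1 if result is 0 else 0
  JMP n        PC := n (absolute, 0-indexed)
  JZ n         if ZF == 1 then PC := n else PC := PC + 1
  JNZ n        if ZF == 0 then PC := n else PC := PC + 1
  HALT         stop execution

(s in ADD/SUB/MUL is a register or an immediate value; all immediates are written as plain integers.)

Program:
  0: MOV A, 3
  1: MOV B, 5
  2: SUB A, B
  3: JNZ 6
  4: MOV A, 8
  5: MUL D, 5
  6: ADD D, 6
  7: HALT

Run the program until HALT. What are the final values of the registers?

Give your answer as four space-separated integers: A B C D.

Answer: -2 5 0 6

Derivation:
Step 1: PC=0 exec 'MOV A, 3'. After: A=3 B=0 C=0 D=0 ZF=0 PC=1
Step 2: PC=1 exec 'MOV B, 5'. After: A=3 B=5 C=0 D=0 ZF=0 PC=2
Step 3: PC=2 exec 'SUB A, B'. After: A=-2 B=5 C=0 D=0 ZF=0 PC=3
Step 4: PC=3 exec 'JNZ 6'. After: A=-2 B=5 C=0 D=0 ZF=0 PC=6
Step 5: PC=6 exec 'ADD D, 6'. After: A=-2 B=5 C=0 D=6 ZF=0 PC=7
Step 6: PC=7 exec 'HALT'. After: A=-2 B=5 C=0 D=6 ZF=0 PC=7 HALTED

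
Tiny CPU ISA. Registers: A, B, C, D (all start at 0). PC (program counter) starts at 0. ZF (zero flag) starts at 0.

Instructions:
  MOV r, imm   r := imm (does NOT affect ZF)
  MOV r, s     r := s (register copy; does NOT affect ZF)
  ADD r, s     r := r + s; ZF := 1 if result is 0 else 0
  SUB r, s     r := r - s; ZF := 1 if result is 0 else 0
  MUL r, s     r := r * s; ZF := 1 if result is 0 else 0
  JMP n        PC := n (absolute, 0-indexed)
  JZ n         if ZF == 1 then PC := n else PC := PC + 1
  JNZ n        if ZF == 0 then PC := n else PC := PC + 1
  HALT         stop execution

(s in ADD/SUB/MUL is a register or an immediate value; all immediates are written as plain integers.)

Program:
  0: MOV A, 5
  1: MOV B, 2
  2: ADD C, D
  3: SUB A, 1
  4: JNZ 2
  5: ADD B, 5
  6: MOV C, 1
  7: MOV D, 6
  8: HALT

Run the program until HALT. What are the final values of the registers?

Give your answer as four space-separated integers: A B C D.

Answer: 0 7 1 6

Derivation:
Step 1: PC=0 exec 'MOV A, 5'. After: A=5 B=0 C=0 D=0 ZF=0 PC=1
Step 2: PC=1 exec 'MOV B, 2'. After: A=5 B=2 C=0 D=0 ZF=0 PC=2
Step 3: PC=2 exec 'ADD C, D'. After: A=5 B=2 C=0 D=0 ZF=1 PC=3
Step 4: PC=3 exec 'SUB A, 1'. After: A=4 B=2 C=0 D=0 ZF=0 PC=4
Step 5: PC=4 exec 'JNZ 2'. After: A=4 B=2 C=0 D=0 ZF=0 PC=2
Step 6: PC=2 exec 'ADD C, D'. After: A=4 B=2 C=0 D=0 ZF=1 PC=3
Step 7: PC=3 exec 'SUB A, 1'. After: A=3 B=2 C=0 D=0 ZF=0 PC=4
Step 8: PC=4 exec 'JNZ 2'. After: A=3 B=2 C=0 D=0 ZF=0 PC=2
Step 9: PC=2 exec 'ADD C, D'. After: A=3 B=2 C=0 D=0 ZF=1 PC=3
Step 10: PC=3 exec 'SUB A, 1'. After: A=2 B=2 C=0 D=0 ZF=0 PC=4
Step 11: PC=4 exec 'JNZ 2'. After: A=2 B=2 C=0 D=0 ZF=0 PC=2
Step 12: PC=2 exec 'ADD C, D'. After: A=2 B=2 C=0 D=0 ZF=1 PC=3
Step 13: PC=3 exec 'SUB A, 1'. After: A=1 B=2 C=0 D=0 ZF=0 PC=4
Step 14: PC=4 exec 'JNZ 2'. After: A=1 B=2 C=0 D=0 ZF=0 PC=2
Step 15: PC=2 exec 'ADD C, D'. After: A=1 B=2 C=0 D=0 ZF=1 PC=3
Step 16: PC=3 exec 'SUB A, 1'. After: A=0 B=2 C=0 D=0 ZF=1 PC=4
Step 17: PC=4 exec 'JNZ 2'. After: A=0 B=2 C=0 D=0 ZF=1 PC=5
Step 18: PC=5 exec 'ADD B, 5'. After: A=0 B=7 C=0 D=0 ZF=0 PC=6
Step 19: PC=6 exec 'MOV C, 1'. After: A=0 B=7 C=1 D=0 ZF=0 PC=7
Step 20: PC=7 exec 'MOV D, 6'. After: A=0 B=7 C=1 D=6 ZF=0 PC=8
Step 21: PC=8 exec 'HALT'. After: A=0 B=7 C=1 D=6 ZF=0 PC=8 HALTED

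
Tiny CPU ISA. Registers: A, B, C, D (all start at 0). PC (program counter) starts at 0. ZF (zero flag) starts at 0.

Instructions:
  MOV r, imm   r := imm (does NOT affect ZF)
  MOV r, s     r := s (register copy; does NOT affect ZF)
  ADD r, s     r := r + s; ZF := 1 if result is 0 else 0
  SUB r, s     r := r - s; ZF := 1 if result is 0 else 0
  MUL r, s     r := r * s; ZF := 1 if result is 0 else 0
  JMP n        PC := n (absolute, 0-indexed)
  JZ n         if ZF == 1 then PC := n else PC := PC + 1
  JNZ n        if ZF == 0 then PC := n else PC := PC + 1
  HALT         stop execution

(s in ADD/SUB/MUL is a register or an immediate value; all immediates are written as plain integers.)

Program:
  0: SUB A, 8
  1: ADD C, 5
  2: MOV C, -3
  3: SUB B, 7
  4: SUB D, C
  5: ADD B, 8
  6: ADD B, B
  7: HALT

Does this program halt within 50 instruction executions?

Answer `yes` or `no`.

Answer: yes

Derivation:
Step 1: PC=0 exec 'SUB A, 8'. After: A=-8 B=0 C=0 D=0 ZF=0 PC=1
Step 2: PC=1 exec 'ADD C, 5'. After: A=-8 B=0 C=5 D=0 ZF=0 PC=2
Step 3: PC=2 exec 'MOV C, -3'. After: A=-8 B=0 C=-3 D=0 ZF=0 PC=3
Step 4: PC=3 exec 'SUB B, 7'. After: A=-8 B=-7 C=-3 D=0 ZF=0 PC=4
Step 5: PC=4 exec 'SUB D, C'. After: A=-8 B=-7 C=-3 D=3 ZF=0 PC=5
Step 6: PC=5 exec 'ADD B, 8'. After: A=-8 B=1 C=-3 D=3 ZF=0 PC=6
Step 7: PC=6 exec 'ADD B, B'. After: A=-8 B=2 C=-3 D=3 ZF=0 PC=7
Step 8: PC=7 exec 'HALT'. After: A=-8 B=2 C=-3 D=3 ZF=0 PC=7 HALTED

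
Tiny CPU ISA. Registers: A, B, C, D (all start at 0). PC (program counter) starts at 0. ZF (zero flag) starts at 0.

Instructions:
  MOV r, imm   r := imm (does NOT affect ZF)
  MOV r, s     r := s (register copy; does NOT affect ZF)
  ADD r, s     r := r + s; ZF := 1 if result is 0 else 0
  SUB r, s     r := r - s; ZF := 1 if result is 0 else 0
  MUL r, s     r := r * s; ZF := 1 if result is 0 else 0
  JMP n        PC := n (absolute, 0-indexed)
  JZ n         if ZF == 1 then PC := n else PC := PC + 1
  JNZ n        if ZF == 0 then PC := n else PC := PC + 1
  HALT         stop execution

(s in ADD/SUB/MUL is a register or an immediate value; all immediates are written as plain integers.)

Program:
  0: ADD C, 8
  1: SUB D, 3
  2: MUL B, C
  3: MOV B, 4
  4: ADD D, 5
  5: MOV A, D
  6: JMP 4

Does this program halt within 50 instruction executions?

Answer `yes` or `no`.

Answer: no

Derivation:
Step 1: PC=0 exec 'ADD C, 8'. After: A=0 B=0 C=8 D=0 ZF=0 PC=1
Step 2: PC=1 exec 'SUB D, 3'. After: A=0 B=0 C=8 D=-3 ZF=0 PC=2
Step 3: PC=2 exec 'MUL B, C'. After: A=0 B=0 C=8 D=-3 ZF=1 PC=3
Step 4: PC=3 exec 'MOV B, 4'. After: A=0 B=4 C=8 D=-3 ZF=1 PC=4
Step 5: PC=4 exec 'ADD D, 5'. After: A=0 B=4 C=8 D=2 ZF=0 PC=5
Step 6: PC=5 exec 'MOV A, D'. After: A=2 B=4 C=8 D=2 ZF=0 PC=6
Step 7: PC=6 exec 'JMP 4'. After: A=2 B=4 C=8 D=2 ZF=0 PC=4
Step 8: PC=4 exec 'ADD D, 5'. After: A=2 B=4 C=8 D=7 ZF=0 PC=5
Step 9: PC=5 exec 'MOV A, D'. After: A=7 B=4 C=8 D=7 ZF=0 PC=6
Step 10: PC=6 exec 'JMP 4'. After: A=7 B=4 C=8 D=7 ZF=0 PC=4
Step 11: PC=4 exec 'ADD D, 5'. After: A=7 B=4 C=8 D=12 ZF=0 PC=5
Step 12: PC=5 exec 'MOV A, D'. After: A=12 B=4 C=8 D=12 ZF=0 PC=6
Step 13: PC=6 exec 'JMP 4'. After: A=12 B=4 C=8 D=12 ZF=0 PC=4
Step 14: PC=4 exec 'ADD D, 5'. After: A=12 B=4 C=8 D=17 ZF=0 PC=5
Step 15: PC=5 exec 'MOV A, D'. After: A=17 B=4 C=8 D=17 ZF=0 PC=6
After 50 steps: not halted. PC revisits the same instructions with no path to HALT; will never halt.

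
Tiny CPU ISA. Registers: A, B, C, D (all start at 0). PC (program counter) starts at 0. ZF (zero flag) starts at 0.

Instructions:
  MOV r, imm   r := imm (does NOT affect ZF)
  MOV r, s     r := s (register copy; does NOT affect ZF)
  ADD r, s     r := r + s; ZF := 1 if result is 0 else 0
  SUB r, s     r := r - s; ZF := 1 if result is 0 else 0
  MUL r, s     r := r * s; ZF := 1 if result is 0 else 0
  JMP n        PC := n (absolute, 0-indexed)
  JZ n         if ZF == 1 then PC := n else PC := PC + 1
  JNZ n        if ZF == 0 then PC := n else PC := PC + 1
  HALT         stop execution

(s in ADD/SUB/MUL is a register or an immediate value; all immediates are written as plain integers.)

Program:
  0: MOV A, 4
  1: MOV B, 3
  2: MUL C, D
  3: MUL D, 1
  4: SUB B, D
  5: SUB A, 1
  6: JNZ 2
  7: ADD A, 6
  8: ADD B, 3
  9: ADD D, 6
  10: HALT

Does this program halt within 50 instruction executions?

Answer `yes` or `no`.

Answer: yes

Derivation:
Step 1: PC=0 exec 'MOV A, 4'. After: A=4 B=0 C=0 D=0 ZF=0 PC=1
Step 2: PC=1 exec 'MOV B, 3'. After: A=4 B=3 C=0 D=0 ZF=0 PC=2
Step 3: PC=2 exec 'MUL C, D'. After: A=4 B=3 C=0 D=0 ZF=1 PC=3
Step 4: PC=3 exec 'MUL D, 1'. After: A=4 B=3 C=0 D=0 ZF=1 PC=4
Step 5: PC=4 exec 'SUB B, D'. After: A=4 B=3 C=0 D=0 ZF=0 PC=5
Step 6: PC=5 exec 'SUB A, 1'. After: A=3 B=3 C=0 D=0 ZF=0 PC=6
Step 7: PC=6 exec 'JNZ 2'. After: A=3 B=3 C=0 D=0 ZF=0 PC=2
Step 8: PC=2 exec 'MUL C, D'. After: A=3 B=3 C=0 D=0 ZF=1 PC=3
Step 9: PC=3 exec 'MUL D, 1'. After: A=3 B=3 C=0 D=0 ZF=1 PC=4
Step 10: PC=4 exec 'SUB B, D'. After: A=3 B=3 C=0 D=0 ZF=0 PC=5
Step 11: PC=5 exec 'SUB A, 1'. After: A=2 B=3 C=0 D=0 ZF=0 PC=6
Step 12: PC=6 exec 'JNZ 2'. After: A=2 B=3 C=0 D=0 ZF=0 PC=2
Step 13: PC=2 exec 'MUL C, D'. After: A=2 B=3 C=0 D=0 ZF=1 PC=3
Step 14: PC=3 exec 'MUL D, 1'. After: A=2 B=3 C=0 D=0 ZF=1 PC=4
Step 15: PC=4 exec 'SUB B, D'. After: A=2 B=3 C=0 D=0 ZF=0 PC=5
Step 16: PC=5 exec 'SUB A, 1'. After: A=1 B=3 C=0 D=0 ZF=0 PC=6
Step 17: PC=6 exec 'JNZ 2'. After: A=1 B=3 C=0 D=0 ZF=0 PC=2
Step 18: PC=2 exec 'MUL C, D'. After: A=1 B=3 C=0 D=0 ZF=1 PC=3
Step 19: PC=3 exec 'MUL D, 1'. After: A=1 B=3 C=0 D=0 ZF=1 PC=4
Step 20: PC=4 exec 'SUB B, D'. After: A=1 B=3 C=0 D=0 ZF=0 PC=5
Step 21: PC=5 exec 'SUB A, 1'. After: A=0 B=3 C=0 D=0 ZF=1 PC=6
Step 22: PC=6 exec 'JNZ 2'. After: A=0 B=3 C=0 D=0 ZF=1 PC=7
Step 23: PC=7 exec 'ADD A, 6'. After: A=6 B=3 C=0 D=0 ZF=0 PC=8
Step 24: PC=8 exec 'ADD B, 3'. After: A=6 B=6 C=0 D=0 ZF=0 PC=9
Step 25: PC=9 exec 'ADD D, 6'. After: A=6 B=6 C=0 D=6 ZF=0 PC=10
Step 26: PC=10 exec 'HALT'. After: A=6 B=6 C=0 D=6 ZF=0 PC=10 HALTED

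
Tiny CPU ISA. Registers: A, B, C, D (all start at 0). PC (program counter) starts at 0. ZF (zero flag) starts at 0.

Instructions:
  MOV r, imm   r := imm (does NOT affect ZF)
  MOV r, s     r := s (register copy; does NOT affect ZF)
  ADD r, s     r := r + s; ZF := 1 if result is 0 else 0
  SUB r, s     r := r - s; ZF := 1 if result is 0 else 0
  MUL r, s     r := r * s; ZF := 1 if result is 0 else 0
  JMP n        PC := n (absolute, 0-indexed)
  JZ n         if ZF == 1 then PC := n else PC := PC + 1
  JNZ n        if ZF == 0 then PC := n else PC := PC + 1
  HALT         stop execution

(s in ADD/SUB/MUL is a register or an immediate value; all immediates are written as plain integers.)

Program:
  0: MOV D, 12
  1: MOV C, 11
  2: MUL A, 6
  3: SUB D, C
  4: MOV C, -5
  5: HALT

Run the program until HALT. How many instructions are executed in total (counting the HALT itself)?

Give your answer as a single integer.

Step 1: PC=0 exec 'MOV D, 12'. After: A=0 B=0 C=0 D=12 ZF=0 PC=1
Step 2: PC=1 exec 'MOV C, 11'. After: A=0 B=0 C=11 D=12 ZF=0 PC=2
Step 3: PC=2 exec 'MUL A, 6'. After: A=0 B=0 C=11 D=12 ZF=1 PC=3
Step 4: PC=3 exec 'SUB D, C'. After: A=0 B=0 C=11 D=1 ZF=0 PC=4
Step 5: PC=4 exec 'MOV C, -5'. After: A=0 B=0 C=-5 D=1 ZF=0 PC=5
Step 6: PC=5 exec 'HALT'. After: A=0 B=0 C=-5 D=1 ZF=0 PC=5 HALTED
Total instructions executed: 6

Answer: 6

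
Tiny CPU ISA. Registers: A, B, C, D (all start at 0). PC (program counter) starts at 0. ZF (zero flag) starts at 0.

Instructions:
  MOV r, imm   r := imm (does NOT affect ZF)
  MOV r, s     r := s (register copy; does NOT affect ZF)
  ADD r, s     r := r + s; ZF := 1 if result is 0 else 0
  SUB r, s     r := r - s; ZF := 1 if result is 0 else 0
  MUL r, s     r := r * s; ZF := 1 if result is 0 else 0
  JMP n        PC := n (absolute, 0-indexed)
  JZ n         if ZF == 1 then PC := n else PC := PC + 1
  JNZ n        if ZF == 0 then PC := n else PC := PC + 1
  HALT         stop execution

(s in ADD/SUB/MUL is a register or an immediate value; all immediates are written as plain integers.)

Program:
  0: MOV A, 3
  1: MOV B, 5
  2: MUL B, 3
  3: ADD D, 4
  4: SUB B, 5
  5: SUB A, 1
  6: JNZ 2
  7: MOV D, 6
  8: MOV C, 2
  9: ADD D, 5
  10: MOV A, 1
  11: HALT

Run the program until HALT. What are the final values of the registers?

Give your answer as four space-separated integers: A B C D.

Step 1: PC=0 exec 'MOV A, 3'. After: A=3 B=0 C=0 D=0 ZF=0 PC=1
Step 2: PC=1 exec 'MOV B, 5'. After: A=3 B=5 C=0 D=0 ZF=0 PC=2
Step 3: PC=2 exec 'MUL B, 3'. After: A=3 B=15 C=0 D=0 ZF=0 PC=3
Step 4: PC=3 exec 'ADD D, 4'. After: A=3 B=15 C=0 D=4 ZF=0 PC=4
Step 5: PC=4 exec 'SUB B, 5'. After: A=3 B=10 C=0 D=4 ZF=0 PC=5
Step 6: PC=5 exec 'SUB A, 1'. After: A=2 B=10 C=0 D=4 ZF=0 PC=6
Step 7: PC=6 exec 'JNZ 2'. After: A=2 B=10 C=0 D=4 ZF=0 PC=2
Step 8: PC=2 exec 'MUL B, 3'. After: A=2 B=30 C=0 D=4 ZF=0 PC=3
Step 9: PC=3 exec 'ADD D, 4'. After: A=2 B=30 C=0 D=8 ZF=0 PC=4
Step 10: PC=4 exec 'SUB B, 5'. After: A=2 B=25 C=0 D=8 ZF=0 PC=5
Step 11: PC=5 exec 'SUB A, 1'. After: A=1 B=25 C=0 D=8 ZF=0 PC=6
Step 12: PC=6 exec 'JNZ 2'. After: A=1 B=25 C=0 D=8 ZF=0 PC=2
Step 13: PC=2 exec 'MUL B, 3'. After: A=1 B=75 C=0 D=8 ZF=0 PC=3
Step 14: PC=3 exec 'ADD D, 4'. After: A=1 B=75 C=0 D=12 ZF=0 PC=4
Step 15: PC=4 exec 'SUB B, 5'. After: A=1 B=70 C=0 D=12 ZF=0 PC=5
Step 16: PC=5 exec 'SUB A, 1'. After: A=0 B=70 C=0 D=12 ZF=1 PC=6
Step 17: PC=6 exec 'JNZ 2'. After: A=0 B=70 C=0 D=12 ZF=1 PC=7
Step 18: PC=7 exec 'MOV D, 6'. After: A=0 B=70 C=0 D=6 ZF=1 PC=8
Step 19: PC=8 exec 'MOV C, 2'. After: A=0 B=70 C=2 D=6 ZF=1 PC=9
Step 20: PC=9 exec 'ADD D, 5'. After: A=0 B=70 C=2 D=11 ZF=0 PC=10
Step 21: PC=10 exec 'MOV A, 1'. After: A=1 B=70 C=2 D=11 ZF=0 PC=11
Step 22: PC=11 exec 'HALT'. After: A=1 B=70 C=2 D=11 ZF=0 PC=11 HALTED

Answer: 1 70 2 11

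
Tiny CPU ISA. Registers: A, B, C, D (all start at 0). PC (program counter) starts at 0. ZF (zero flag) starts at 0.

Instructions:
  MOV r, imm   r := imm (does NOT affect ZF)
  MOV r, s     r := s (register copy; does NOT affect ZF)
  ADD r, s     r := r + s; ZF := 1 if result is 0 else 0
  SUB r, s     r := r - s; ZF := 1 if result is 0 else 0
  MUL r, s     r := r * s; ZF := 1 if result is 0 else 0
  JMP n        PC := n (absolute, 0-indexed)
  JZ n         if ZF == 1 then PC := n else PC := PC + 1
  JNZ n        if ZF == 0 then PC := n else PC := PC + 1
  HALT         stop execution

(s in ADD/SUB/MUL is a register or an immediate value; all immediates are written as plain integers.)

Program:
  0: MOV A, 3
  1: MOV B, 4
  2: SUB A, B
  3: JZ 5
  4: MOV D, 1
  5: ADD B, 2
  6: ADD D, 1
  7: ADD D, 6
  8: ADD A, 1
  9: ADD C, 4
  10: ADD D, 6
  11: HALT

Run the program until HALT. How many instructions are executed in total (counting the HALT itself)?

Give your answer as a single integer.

Step 1: PC=0 exec 'MOV A, 3'. After: A=3 B=0 C=0 D=0 ZF=0 PC=1
Step 2: PC=1 exec 'MOV B, 4'. After: A=3 B=4 C=0 D=0 ZF=0 PC=2
Step 3: PC=2 exec 'SUB A, B'. After: A=-1 B=4 C=0 D=0 ZF=0 PC=3
Step 4: PC=3 exec 'JZ 5'. After: A=-1 B=4 C=0 D=0 ZF=0 PC=4
Step 5: PC=4 exec 'MOV D, 1'. After: A=-1 B=4 C=0 D=1 ZF=0 PC=5
Step 6: PC=5 exec 'ADD B, 2'. After: A=-1 B=6 C=0 D=1 ZF=0 PC=6
Step 7: PC=6 exec 'ADD D, 1'. After: A=-1 B=6 C=0 D=2 ZF=0 PC=7
Step 8: PC=7 exec 'ADD D, 6'. After: A=-1 B=6 C=0 D=8 ZF=0 PC=8
Step 9: PC=8 exec 'ADD A, 1'. After: A=0 B=6 C=0 D=8 ZF=1 PC=9
Step 10: PC=9 exec 'ADD C, 4'. After: A=0 B=6 C=4 D=8 ZF=0 PC=10
Step 11: PC=10 exec 'ADD D, 6'. After: A=0 B=6 C=4 D=14 ZF=0 PC=11
Step 12: PC=11 exec 'HALT'. After: A=0 B=6 C=4 D=14 ZF=0 PC=11 HALTED
Total instructions executed: 12

Answer: 12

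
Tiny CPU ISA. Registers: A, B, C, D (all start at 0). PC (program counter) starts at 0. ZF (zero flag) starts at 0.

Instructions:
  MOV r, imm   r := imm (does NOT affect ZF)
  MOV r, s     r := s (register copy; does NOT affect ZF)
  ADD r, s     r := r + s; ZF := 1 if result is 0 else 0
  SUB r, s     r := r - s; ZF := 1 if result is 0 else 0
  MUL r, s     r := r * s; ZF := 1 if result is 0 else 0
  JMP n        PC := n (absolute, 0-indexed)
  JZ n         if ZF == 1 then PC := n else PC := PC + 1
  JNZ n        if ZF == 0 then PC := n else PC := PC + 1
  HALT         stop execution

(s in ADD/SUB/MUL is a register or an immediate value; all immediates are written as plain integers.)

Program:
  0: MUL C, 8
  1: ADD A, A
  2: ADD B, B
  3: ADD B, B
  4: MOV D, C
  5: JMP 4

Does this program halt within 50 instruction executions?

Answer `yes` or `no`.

Step 1: PC=0 exec 'MUL C, 8'. After: A=0 B=0 C=0 D=0 ZF=1 PC=1
Step 2: PC=1 exec 'ADD A, A'. After: A=0 B=0 C=0 D=0 ZF=1 PC=2
Step 3: PC=2 exec 'ADD B, B'. After: A=0 B=0 C=0 D=0 ZF=1 PC=3
Step 4: PC=3 exec 'ADD B, B'. After: A=0 B=0 C=0 D=0 ZF=1 PC=4
Step 5: PC=4 exec 'MOV D, C'. After: A=0 B=0 C=0 D=0 ZF=1 PC=5
Step 6: PC=5 exec 'JMP 4'. After: A=0 B=0 C=0 D=0 ZF=1 PC=4
State after step 6 equals state after step 4: the program is in a cycle of length 2 and will never halt.

Answer: no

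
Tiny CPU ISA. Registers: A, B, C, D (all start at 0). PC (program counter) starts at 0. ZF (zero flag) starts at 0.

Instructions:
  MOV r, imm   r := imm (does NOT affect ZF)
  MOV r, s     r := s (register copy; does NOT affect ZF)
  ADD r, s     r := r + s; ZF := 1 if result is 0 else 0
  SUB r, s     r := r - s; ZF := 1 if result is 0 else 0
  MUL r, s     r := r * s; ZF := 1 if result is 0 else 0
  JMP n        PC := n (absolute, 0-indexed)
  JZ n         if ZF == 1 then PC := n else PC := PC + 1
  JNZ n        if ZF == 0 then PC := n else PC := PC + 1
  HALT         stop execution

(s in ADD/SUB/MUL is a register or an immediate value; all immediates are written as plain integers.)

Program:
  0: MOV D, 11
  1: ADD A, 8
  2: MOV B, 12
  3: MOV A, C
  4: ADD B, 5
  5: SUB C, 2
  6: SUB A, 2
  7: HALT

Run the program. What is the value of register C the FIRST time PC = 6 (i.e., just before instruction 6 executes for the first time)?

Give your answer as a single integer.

Step 1: PC=0 exec 'MOV D, 11'. After: A=0 B=0 C=0 D=11 ZF=0 PC=1
Step 2: PC=1 exec 'ADD A, 8'. After: A=8 B=0 C=0 D=11 ZF=0 PC=2
Step 3: PC=2 exec 'MOV B, 12'. After: A=8 B=12 C=0 D=11 ZF=0 PC=3
Step 4: PC=3 exec 'MOV A, C'. After: A=0 B=12 C=0 D=11 ZF=0 PC=4
Step 5: PC=4 exec 'ADD B, 5'. After: A=0 B=17 C=0 D=11 ZF=0 PC=5
Step 6: PC=5 exec 'SUB C, 2'. After: A=0 B=17 C=-2 D=11 ZF=0 PC=6
First time PC=6: C=-2

-2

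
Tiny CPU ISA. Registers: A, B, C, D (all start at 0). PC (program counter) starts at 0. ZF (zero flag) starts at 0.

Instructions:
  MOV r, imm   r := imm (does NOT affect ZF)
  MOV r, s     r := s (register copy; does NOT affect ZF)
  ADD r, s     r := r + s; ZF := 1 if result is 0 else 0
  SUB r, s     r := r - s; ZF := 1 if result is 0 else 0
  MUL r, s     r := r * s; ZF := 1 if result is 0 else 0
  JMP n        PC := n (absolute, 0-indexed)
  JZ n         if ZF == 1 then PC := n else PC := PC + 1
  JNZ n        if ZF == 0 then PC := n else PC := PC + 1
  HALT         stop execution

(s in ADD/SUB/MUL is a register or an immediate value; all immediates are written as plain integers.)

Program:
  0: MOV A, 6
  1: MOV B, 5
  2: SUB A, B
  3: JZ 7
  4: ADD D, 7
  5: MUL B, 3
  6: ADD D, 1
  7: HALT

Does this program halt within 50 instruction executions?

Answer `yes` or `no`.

Step 1: PC=0 exec 'MOV A, 6'. After: A=6 B=0 C=0 D=0 ZF=0 PC=1
Step 2: PC=1 exec 'MOV B, 5'. After: A=6 B=5 C=0 D=0 ZF=0 PC=2
Step 3: PC=2 exec 'SUB A, B'. After: A=1 B=5 C=0 D=0 ZF=0 PC=3
Step 4: PC=3 exec 'JZ 7'. After: A=1 B=5 C=0 D=0 ZF=0 PC=4
Step 5: PC=4 exec 'ADD D, 7'. After: A=1 B=5 C=0 D=7 ZF=0 PC=5
Step 6: PC=5 exec 'MUL B, 3'. After: A=1 B=15 C=0 D=7 ZF=0 PC=6
Step 7: PC=6 exec 'ADD D, 1'. After: A=1 B=15 C=0 D=8 ZF=0 PC=7
Step 8: PC=7 exec 'HALT'. After: A=1 B=15 C=0 D=8 ZF=0 PC=7 HALTED

Answer: yes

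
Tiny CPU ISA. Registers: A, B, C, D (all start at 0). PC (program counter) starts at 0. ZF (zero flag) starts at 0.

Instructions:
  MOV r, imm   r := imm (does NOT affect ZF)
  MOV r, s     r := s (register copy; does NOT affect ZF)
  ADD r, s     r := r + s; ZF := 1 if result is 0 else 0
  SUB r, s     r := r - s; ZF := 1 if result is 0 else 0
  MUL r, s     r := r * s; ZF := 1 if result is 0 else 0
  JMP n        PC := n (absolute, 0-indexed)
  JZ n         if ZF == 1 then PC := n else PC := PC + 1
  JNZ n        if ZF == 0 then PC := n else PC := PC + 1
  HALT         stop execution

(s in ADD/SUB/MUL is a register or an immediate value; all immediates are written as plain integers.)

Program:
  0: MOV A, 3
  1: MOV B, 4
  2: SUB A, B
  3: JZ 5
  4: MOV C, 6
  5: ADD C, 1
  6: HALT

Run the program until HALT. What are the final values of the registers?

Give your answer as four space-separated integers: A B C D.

Answer: -1 4 7 0

Derivation:
Step 1: PC=0 exec 'MOV A, 3'. After: A=3 B=0 C=0 D=0 ZF=0 PC=1
Step 2: PC=1 exec 'MOV B, 4'. After: A=3 B=4 C=0 D=0 ZF=0 PC=2
Step 3: PC=2 exec 'SUB A, B'. After: A=-1 B=4 C=0 D=0 ZF=0 PC=3
Step 4: PC=3 exec 'JZ 5'. After: A=-1 B=4 C=0 D=0 ZF=0 PC=4
Step 5: PC=4 exec 'MOV C, 6'. After: A=-1 B=4 C=6 D=0 ZF=0 PC=5
Step 6: PC=5 exec 'ADD C, 1'. After: A=-1 B=4 C=7 D=0 ZF=0 PC=6
Step 7: PC=6 exec 'HALT'. After: A=-1 B=4 C=7 D=0 ZF=0 PC=6 HALTED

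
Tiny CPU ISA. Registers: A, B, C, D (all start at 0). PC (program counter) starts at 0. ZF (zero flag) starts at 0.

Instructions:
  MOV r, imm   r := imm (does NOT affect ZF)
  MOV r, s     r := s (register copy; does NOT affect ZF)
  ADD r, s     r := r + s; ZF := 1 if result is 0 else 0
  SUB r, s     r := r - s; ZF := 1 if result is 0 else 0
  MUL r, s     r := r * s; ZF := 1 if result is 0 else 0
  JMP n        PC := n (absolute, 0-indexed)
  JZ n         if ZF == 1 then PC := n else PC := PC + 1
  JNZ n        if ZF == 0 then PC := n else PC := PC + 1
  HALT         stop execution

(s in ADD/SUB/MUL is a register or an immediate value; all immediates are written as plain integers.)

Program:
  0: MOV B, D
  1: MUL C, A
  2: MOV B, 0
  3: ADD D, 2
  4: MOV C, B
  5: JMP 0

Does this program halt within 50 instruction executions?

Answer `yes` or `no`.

Step 1: PC=0 exec 'MOV B, D'. After: A=0 B=0 C=0 D=0 ZF=0 PC=1
Step 2: PC=1 exec 'MUL C, A'. After: A=0 B=0 C=0 D=0 ZF=1 PC=2
Step 3: PC=2 exec 'MOV B, 0'. After: A=0 B=0 C=0 D=0 ZF=1 PC=3
Step 4: PC=3 exec 'ADD D, 2'. After: A=0 B=0 C=0 D=2 ZF=0 PC=4
Step 5: PC=4 exec 'MOV C, B'. After: A=0 B=0 C=0 D=2 ZF=0 PC=5
Step 6: PC=5 exec 'JMP 0'. After: A=0 B=0 C=0 D=2 ZF=0 PC=0
Step 7: PC=0 exec 'MOV B, D'. After: A=0 B=2 C=0 D=2 ZF=0 PC=1
Step 8: PC=1 exec 'MUL C, A'. After: A=0 B=2 C=0 D=2 ZF=1 PC=2
Step 9: PC=2 exec 'MOV B, 0'. After: A=0 B=0 C=0 D=2 ZF=1 PC=3
Step 10: PC=3 exec 'ADD D, 2'. After: A=0 B=0 C=0 D=4 ZF=0 PC=4
Step 11: PC=4 exec 'MOV C, B'. After: A=0 B=0 C=0 D=4 ZF=0 PC=5
Step 12: PC=5 exec 'JMP 0'. After: A=0 B=0 C=0 D=4 ZF=0 PC=0
Step 13: PC=0 exec 'MOV B, D'. After: A=0 B=4 C=0 D=4 ZF=0 PC=1
Step 14: PC=1 exec 'MUL C, A'. After: A=0 B=4 C=0 D=4 ZF=1 PC=2
Step 15: PC=2 exec 'MOV B, 0'. After: A=0 B=0 C=0 D=4 ZF=1 PC=3
After 50 steps: not halted. PC revisits the same instructions with no path to HALT; will never halt.

Answer: no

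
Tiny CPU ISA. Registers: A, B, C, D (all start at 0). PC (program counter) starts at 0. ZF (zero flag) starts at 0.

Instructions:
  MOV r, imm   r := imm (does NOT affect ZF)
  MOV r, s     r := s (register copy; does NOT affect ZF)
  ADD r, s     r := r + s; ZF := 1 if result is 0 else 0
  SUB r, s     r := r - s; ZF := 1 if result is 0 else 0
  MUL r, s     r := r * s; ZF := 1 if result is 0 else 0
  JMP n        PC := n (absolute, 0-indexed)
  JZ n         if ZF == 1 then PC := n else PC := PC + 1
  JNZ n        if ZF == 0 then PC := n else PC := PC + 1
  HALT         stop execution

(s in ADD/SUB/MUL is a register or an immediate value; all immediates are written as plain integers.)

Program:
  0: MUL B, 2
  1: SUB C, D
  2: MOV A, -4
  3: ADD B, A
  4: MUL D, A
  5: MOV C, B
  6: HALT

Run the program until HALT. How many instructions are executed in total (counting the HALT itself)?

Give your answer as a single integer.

Step 1: PC=0 exec 'MUL B, 2'. After: A=0 B=0 C=0 D=0 ZF=1 PC=1
Step 2: PC=1 exec 'SUB C, D'. After: A=0 B=0 C=0 D=0 ZF=1 PC=2
Step 3: PC=2 exec 'MOV A, -4'. After: A=-4 B=0 C=0 D=0 ZF=1 PC=3
Step 4: PC=3 exec 'ADD B, A'. After: A=-4 B=-4 C=0 D=0 ZF=0 PC=4
Step 5: PC=4 exec 'MUL D, A'. After: A=-4 B=-4 C=0 D=0 ZF=1 PC=5
Step 6: PC=5 exec 'MOV C, B'. After: A=-4 B=-4 C=-4 D=0 ZF=1 PC=6
Step 7: PC=6 exec 'HALT'. After: A=-4 B=-4 C=-4 D=0 ZF=1 PC=6 HALTED
Total instructions executed: 7

Answer: 7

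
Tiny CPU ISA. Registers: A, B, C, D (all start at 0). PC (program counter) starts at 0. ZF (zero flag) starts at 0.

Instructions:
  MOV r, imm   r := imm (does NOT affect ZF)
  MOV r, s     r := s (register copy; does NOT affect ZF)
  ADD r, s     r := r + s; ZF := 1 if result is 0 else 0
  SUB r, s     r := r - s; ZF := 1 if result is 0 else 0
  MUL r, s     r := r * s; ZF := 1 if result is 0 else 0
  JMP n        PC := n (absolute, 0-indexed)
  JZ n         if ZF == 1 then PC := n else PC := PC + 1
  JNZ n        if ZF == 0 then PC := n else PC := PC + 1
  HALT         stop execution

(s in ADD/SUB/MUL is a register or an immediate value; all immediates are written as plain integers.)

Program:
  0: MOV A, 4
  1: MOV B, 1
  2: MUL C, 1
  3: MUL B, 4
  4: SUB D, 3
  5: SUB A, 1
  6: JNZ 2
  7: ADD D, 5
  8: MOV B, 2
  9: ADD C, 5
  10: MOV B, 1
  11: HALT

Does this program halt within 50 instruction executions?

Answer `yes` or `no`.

Step 1: PC=0 exec 'MOV A, 4'. After: A=4 B=0 C=0 D=0 ZF=0 PC=1
Step 2: PC=1 exec 'MOV B, 1'. After: A=4 B=1 C=0 D=0 ZF=0 PC=2
Step 3: PC=2 exec 'MUL C, 1'. After: A=4 B=1 C=0 D=0 ZF=1 PC=3
Step 4: PC=3 exec 'MUL B, 4'. After: A=4 B=4 C=0 D=0 ZF=0 PC=4
Step 5: PC=4 exec 'SUB D, 3'. After: A=4 B=4 C=0 D=-3 ZF=0 PC=5
Step 6: PC=5 exec 'SUB A, 1'. After: A=3 B=4 C=0 D=-3 ZF=0 PC=6
Step 7: PC=6 exec 'JNZ 2'. After: A=3 B=4 C=0 D=-3 ZF=0 PC=2
Step 8: PC=2 exec 'MUL C, 1'. After: A=3 B=4 C=0 D=-3 ZF=1 PC=3
Step 9: PC=3 exec 'MUL B, 4'. After: A=3 B=16 C=0 D=-3 ZF=0 PC=4
Step 10: PC=4 exec 'SUB D, 3'. After: A=3 B=16 C=0 D=-6 ZF=0 PC=5
Step 11: PC=5 exec 'SUB A, 1'. After: A=2 B=16 C=0 D=-6 ZF=0 PC=6
Step 12: PC=6 exec 'JNZ 2'. After: A=2 B=16 C=0 D=-6 ZF=0 PC=2
Step 13: PC=2 exec 'MUL C, 1'. After: A=2 B=16 C=0 D=-6 ZF=1 PC=3
Step 14: PC=3 exec 'MUL B, 4'. After: A=2 B=64 C=0 D=-6 ZF=0 PC=4
Step 15: PC=4 exec 'SUB D, 3'. After: A=2 B=64 C=0 D=-9 ZF=0 PC=5
Step 16: PC=5 exec 'SUB A, 1'. After: A=1 B=64 C=0 D=-9 ZF=0 PC=6
Step 17: PC=6 exec 'JNZ 2'. After: A=1 B=64 C=0 D=-9 ZF=0 PC=2
Step 18: PC=2 exec 'MUL C, 1'. After: A=1 B=64 C=0 D=-9 ZF=1 PC=3
Step 19: PC=3 exec 'MUL B, 4'. After: A=1 B=256 C=0 D=-9 ZF=0 PC=4
Step 20: PC=4 exec 'SUB D, 3'. After: A=1 B=256 C=0 D=-12 ZF=0 PC=5
Step 21: PC=5 exec 'SUB A, 1'. After: A=0 B=256 C=0 D=-12 ZF=1 PC=6
Step 22: PC=6 exec 'JNZ 2'. After: A=0 B=256 C=0 D=-12 ZF=1 PC=7
Step 23: PC=7 exec 'ADD D, 5'. After: A=0 B=256 C=0 D=-7 ZF=0 PC=8
Step 24: PC=8 exec 'MOV B, 2'. After: A=0 B=2 C=0 D=-7 ZF=0 PC=9
Step 25: PC=9 exec 'ADD C, 5'. After: A=0 B=2 C=5 D=-7 ZF=0 PC=10
Step 26: PC=10 exec 'MOV B, 1'. After: A=0 B=1 C=5 D=-7 ZF=0 PC=11
Step 27: PC=11 exec 'HALT'. After: A=0 B=1 C=5 D=-7 ZF=0 PC=11 HALTED

Answer: yes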